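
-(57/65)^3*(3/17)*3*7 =-2.50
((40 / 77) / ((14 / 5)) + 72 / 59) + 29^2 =26789349 / 31801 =842.41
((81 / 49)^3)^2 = 282429536481 / 13841287201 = 20.40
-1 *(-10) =10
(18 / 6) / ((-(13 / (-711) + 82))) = -2133 / 58289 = -0.04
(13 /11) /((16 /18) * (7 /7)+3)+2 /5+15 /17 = 10382 /6545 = 1.59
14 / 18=7 / 9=0.78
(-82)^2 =6724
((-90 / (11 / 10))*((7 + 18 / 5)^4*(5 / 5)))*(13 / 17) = -3692745108 / 4675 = -789892.00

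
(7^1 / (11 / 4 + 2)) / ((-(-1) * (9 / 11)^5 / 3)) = 4509428 / 373977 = 12.06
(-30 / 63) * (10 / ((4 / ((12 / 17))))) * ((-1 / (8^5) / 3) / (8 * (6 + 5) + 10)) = 25 / 286605312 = 0.00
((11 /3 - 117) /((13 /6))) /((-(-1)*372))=-170 /1209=-0.14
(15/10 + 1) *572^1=1430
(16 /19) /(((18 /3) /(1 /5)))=8 /285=0.03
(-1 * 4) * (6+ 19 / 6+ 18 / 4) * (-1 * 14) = 2296 / 3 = 765.33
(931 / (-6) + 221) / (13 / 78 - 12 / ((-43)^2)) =730355 / 1777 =411.00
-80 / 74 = -40 / 37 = -1.08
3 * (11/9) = 11/3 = 3.67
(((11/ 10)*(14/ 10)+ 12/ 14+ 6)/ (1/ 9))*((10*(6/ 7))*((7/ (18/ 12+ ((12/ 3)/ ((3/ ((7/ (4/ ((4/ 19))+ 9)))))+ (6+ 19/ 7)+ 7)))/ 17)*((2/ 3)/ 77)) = 634824/ 4823665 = 0.13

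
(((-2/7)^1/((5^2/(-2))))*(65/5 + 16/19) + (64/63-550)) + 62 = -486.67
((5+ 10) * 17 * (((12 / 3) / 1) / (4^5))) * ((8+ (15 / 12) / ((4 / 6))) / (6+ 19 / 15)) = 302175 / 223232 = 1.35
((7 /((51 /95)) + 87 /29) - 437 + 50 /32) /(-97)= 342229 /79152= 4.32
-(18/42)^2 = -9/49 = -0.18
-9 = -9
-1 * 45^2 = -2025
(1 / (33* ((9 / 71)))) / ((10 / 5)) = 71 / 594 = 0.12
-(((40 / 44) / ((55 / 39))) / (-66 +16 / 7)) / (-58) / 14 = -39 / 3130028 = -0.00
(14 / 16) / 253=7 / 2024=0.00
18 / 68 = 9 / 34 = 0.26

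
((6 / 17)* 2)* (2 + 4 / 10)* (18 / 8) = 324 / 85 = 3.81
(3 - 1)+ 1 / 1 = 3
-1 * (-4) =4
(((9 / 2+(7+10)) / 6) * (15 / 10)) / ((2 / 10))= 215 / 8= 26.88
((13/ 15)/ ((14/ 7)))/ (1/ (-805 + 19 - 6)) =-343.20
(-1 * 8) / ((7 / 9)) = -72 / 7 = -10.29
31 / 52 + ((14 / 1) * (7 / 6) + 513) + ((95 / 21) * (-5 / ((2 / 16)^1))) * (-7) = 93423 / 52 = 1796.60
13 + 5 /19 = 252 /19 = 13.26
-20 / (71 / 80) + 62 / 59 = -21.48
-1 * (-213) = 213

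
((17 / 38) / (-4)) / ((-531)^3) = 17 / 22757636232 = 0.00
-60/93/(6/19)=-190/93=-2.04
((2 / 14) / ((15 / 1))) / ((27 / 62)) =62 / 2835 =0.02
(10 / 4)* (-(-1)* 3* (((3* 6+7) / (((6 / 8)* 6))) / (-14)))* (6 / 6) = -2.98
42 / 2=21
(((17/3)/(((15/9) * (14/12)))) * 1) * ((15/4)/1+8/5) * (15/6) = 5457/140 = 38.98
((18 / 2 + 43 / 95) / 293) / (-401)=-898 / 11161835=-0.00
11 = 11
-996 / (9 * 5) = -332 / 15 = -22.13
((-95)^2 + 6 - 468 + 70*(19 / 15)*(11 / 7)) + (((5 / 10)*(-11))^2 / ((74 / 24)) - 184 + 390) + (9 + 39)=995242 / 111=8966.14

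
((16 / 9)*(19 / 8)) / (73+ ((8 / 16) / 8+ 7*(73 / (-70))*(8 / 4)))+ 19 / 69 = 336509 / 968139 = 0.35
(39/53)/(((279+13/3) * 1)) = 117/45050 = 0.00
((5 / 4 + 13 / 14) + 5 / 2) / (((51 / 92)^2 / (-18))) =-554392 / 2023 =-274.04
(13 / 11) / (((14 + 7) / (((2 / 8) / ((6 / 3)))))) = 13 / 1848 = 0.01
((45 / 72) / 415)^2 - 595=-262333119 / 440896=-595.00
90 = 90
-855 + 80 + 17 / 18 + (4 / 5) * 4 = -69377 / 90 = -770.86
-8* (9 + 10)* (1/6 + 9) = -4180/3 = -1393.33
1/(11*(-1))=-1/11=-0.09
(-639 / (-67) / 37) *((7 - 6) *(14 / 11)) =8946 / 27269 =0.33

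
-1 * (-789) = 789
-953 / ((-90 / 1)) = 953 / 90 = 10.59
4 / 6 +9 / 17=61 / 51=1.20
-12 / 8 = -3 / 2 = -1.50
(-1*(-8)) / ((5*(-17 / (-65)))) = 6.12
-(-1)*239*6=1434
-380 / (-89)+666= 59654 / 89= 670.27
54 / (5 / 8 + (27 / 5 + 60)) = 2160 / 2641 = 0.82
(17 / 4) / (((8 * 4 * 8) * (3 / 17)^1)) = 289 / 3072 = 0.09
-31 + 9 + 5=-17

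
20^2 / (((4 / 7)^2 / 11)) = 13475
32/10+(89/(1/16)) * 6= 42736/5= 8547.20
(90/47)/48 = 15/376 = 0.04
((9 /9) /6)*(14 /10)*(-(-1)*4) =14 /15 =0.93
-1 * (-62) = 62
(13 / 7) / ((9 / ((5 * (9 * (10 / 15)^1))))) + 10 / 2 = 235 / 21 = 11.19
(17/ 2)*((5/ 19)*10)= 425/ 19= 22.37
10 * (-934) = -9340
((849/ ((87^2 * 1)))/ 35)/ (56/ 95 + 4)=5377/ 7700196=0.00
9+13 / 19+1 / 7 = 1307 / 133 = 9.83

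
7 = 7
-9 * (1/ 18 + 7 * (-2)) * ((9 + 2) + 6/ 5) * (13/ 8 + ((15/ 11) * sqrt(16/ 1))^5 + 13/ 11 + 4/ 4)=19064353039517/ 2576816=7398414.57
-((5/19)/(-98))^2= -25/3467044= -0.00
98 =98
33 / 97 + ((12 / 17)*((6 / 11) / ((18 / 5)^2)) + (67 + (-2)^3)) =59.37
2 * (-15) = -30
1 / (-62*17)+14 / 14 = 1053 / 1054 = 1.00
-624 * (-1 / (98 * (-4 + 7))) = 104 / 49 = 2.12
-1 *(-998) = 998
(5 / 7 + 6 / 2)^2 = 676 / 49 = 13.80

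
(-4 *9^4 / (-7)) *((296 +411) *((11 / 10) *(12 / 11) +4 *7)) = 386994024 / 5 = 77398804.80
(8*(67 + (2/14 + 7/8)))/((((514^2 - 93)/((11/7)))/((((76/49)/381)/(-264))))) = -72371/1449578438658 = -0.00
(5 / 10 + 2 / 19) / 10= 23 / 380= 0.06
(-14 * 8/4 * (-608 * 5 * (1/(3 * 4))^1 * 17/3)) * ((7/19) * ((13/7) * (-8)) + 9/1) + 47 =1276103/9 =141789.22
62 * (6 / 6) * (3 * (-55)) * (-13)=132990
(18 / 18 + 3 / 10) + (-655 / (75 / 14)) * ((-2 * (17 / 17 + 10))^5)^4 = -2587515401181730034154752442329 / 30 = -86250513372724334471825080000.00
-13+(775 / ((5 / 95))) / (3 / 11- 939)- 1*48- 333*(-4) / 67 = -39300455 / 691842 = -56.81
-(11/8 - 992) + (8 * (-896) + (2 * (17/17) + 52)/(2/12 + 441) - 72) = -132334173/21176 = -6249.25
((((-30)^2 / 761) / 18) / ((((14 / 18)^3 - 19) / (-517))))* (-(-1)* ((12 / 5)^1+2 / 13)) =14219145 / 3037151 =4.68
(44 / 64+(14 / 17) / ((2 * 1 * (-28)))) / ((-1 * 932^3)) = -183 / 220199658496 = -0.00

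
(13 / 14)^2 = 0.86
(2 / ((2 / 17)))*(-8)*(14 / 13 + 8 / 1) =-16048 / 13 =-1234.46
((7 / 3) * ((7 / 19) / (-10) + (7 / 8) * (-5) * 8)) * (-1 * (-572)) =-4442438 / 95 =-46762.51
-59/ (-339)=59/ 339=0.17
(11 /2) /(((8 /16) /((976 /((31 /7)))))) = 2424.26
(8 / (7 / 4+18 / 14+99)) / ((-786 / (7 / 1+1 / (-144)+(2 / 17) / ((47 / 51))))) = -337351 / 474944823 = -0.00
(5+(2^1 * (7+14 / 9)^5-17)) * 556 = 3009550007656 / 59049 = 50966993.64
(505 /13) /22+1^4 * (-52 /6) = -6.90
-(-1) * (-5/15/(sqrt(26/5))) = -sqrt(130)/78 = -0.15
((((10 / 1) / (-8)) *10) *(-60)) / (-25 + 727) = 125 / 117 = 1.07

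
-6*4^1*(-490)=11760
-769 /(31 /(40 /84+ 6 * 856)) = -82948954 /651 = -127417.75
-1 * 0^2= 0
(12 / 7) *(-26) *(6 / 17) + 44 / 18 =-14230 / 1071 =-13.29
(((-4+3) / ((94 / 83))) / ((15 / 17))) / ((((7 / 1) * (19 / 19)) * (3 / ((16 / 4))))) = -2822 / 14805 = -0.19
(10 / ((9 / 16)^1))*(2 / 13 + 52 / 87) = 136000 / 10179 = 13.36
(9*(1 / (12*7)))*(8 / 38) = 3 / 133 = 0.02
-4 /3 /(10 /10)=-4 /3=-1.33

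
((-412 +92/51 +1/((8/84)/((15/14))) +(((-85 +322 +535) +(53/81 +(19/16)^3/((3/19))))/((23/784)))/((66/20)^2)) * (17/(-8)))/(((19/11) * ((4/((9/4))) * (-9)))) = 411919657385/2609750016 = 157.84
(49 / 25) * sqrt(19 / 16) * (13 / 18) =637 * sqrt(19) / 1800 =1.54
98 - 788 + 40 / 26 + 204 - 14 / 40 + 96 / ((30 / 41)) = -91939 / 260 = -353.61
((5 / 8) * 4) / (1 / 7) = 35 / 2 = 17.50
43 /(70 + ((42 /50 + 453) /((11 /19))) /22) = 130075 /319537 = 0.41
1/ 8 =0.12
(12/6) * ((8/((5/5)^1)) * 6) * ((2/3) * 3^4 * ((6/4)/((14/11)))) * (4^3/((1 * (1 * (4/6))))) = 4105728/7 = 586532.57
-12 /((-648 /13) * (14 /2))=13 /378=0.03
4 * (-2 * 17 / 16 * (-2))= 17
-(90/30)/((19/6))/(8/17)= -153/76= -2.01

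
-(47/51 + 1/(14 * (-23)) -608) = 9969493/16422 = 607.08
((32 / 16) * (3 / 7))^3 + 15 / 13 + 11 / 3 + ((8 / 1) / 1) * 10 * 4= 4353548 / 13377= 325.45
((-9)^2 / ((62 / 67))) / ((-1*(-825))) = 1809 / 17050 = 0.11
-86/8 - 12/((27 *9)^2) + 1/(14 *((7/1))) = -41433499/3857868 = -10.74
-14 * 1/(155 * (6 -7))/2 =7/155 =0.05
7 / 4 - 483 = -481.25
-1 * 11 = -11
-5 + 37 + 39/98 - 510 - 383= -84339/98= -860.60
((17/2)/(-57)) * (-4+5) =-17/114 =-0.15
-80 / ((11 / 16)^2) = -20480 / 121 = -169.26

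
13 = 13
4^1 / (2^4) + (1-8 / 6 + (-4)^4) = 3071 / 12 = 255.92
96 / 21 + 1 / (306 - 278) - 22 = -487 / 28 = -17.39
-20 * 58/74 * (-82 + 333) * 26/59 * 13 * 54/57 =-885708720/41477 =-21354.21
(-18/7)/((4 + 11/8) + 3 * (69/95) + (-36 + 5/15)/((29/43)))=1190160/20981051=0.06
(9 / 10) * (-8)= -36 / 5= -7.20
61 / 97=0.63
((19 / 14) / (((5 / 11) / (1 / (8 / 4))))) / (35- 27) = 209 / 1120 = 0.19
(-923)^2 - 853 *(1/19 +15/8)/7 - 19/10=4531002527/5320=851692.20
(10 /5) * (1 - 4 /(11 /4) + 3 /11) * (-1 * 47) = 188 /11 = 17.09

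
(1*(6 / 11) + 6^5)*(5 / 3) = 142570 / 11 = 12960.91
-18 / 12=-3 / 2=-1.50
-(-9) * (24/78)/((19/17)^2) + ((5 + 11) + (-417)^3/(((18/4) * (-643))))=75676631158/3017599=25078.43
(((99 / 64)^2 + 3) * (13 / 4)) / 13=22089 / 16384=1.35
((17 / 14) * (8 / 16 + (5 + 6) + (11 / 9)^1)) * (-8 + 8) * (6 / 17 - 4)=0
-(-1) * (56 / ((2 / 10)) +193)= 473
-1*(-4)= 4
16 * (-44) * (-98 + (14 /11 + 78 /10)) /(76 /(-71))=-5556176 /95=-58486.06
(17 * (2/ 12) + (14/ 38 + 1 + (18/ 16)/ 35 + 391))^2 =39790018732489/ 254721600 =156209.83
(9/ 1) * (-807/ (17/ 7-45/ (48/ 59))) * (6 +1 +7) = 1922.74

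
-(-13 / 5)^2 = -169 / 25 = -6.76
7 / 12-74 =-73.42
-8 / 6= -4 / 3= -1.33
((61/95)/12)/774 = 61/882360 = 0.00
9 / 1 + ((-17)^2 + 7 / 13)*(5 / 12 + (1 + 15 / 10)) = 33286 / 39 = 853.49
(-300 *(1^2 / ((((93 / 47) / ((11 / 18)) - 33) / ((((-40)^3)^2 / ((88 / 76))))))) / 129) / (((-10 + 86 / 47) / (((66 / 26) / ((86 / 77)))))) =-28439549600000000 / 369857319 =-76893299.49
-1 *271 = -271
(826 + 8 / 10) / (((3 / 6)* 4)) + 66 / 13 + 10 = 27851 / 65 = 428.48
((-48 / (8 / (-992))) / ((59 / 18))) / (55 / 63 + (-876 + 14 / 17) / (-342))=1090055232 / 2060221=529.10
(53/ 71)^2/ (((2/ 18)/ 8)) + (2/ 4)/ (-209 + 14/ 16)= 336722756/ 8393265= 40.12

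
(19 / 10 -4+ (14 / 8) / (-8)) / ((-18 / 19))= 2.45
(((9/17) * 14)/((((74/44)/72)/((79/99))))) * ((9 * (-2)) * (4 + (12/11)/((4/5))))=-169138368/6919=-24445.49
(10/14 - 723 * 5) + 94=-24642/7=-3520.29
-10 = -10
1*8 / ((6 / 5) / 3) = 20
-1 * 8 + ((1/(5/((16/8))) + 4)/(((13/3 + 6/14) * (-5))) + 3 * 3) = 1019/1250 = 0.82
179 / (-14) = -179 / 14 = -12.79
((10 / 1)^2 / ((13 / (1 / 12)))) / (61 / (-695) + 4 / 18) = 52125 / 10933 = 4.77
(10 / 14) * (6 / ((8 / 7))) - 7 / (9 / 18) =-41 / 4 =-10.25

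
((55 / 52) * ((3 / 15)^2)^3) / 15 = 11 / 2437500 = 0.00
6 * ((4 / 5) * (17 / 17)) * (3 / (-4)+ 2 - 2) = -18 / 5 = -3.60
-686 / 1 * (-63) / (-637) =-882 / 13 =-67.85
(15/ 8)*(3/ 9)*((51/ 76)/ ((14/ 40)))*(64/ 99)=3400/ 4389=0.77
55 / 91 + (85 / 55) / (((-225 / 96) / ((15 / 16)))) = -0.01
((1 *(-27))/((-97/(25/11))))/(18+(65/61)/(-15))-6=-20881437/3500827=-5.96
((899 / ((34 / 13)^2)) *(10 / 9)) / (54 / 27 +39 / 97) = 60.79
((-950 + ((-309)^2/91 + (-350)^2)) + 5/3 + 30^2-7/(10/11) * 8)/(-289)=-168494656/394485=-427.13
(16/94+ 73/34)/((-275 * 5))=-3703/2197250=-0.00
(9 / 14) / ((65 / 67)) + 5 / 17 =14801 / 15470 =0.96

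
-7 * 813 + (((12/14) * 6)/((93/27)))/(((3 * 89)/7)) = -15701361/2759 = -5690.96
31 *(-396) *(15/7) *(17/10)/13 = -313038/91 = -3439.98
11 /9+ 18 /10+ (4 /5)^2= 824 /225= 3.66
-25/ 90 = -5/ 18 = -0.28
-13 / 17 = -0.76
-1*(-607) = 607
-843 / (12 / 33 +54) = -9273 / 598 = -15.51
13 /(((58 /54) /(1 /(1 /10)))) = 3510 /29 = 121.03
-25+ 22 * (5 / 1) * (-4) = -465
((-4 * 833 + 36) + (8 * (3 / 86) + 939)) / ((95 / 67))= -6789713 / 4085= -1662.11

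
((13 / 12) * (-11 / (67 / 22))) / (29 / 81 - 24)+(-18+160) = 36481091 / 256610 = 142.17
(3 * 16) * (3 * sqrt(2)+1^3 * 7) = 144 * sqrt(2)+336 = 539.65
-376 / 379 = -0.99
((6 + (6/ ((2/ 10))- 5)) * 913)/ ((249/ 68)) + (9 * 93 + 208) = 26323/ 3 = 8774.33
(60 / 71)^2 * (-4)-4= -6.86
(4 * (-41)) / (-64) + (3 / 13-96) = -19387 / 208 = -93.21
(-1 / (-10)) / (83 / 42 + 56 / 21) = 7 / 325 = 0.02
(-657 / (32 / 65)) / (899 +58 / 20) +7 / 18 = -1416661 / 1298736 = -1.09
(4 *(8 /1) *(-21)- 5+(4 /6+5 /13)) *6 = -52724 /13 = -4055.69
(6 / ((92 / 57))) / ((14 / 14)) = 171 / 46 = 3.72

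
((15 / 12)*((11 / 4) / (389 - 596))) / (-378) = 55 / 1251936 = 0.00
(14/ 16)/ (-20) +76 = 12153/ 160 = 75.96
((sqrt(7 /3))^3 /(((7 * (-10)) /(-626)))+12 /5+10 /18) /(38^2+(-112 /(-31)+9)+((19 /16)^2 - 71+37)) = 1055488 /508547115+2483968 * sqrt(21) /508547115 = 0.02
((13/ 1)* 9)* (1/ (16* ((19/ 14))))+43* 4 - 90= 87.39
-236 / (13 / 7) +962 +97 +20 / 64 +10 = 195985 / 208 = 942.24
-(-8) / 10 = 4 / 5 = 0.80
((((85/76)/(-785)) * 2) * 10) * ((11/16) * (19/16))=-935/40192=-0.02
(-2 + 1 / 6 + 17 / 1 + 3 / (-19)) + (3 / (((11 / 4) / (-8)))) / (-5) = 105049 / 6270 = 16.75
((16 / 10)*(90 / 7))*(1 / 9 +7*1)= 1024 / 7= 146.29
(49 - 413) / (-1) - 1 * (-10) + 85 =459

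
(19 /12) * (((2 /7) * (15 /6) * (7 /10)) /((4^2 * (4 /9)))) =57 /512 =0.11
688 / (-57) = -688 / 57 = -12.07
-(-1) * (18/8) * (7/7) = 2.25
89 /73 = 1.22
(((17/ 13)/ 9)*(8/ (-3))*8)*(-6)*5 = 10880/ 117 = 92.99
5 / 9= 0.56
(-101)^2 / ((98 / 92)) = 469246 / 49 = 9576.45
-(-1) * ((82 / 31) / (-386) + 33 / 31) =1.06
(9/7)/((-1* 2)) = -9/14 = -0.64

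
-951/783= -317/261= -1.21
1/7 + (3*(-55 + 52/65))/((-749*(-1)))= -278/3745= -0.07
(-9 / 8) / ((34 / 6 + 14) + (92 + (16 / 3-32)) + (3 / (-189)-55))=-567 / 15112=-0.04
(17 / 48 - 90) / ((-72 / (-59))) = -253877 / 3456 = -73.46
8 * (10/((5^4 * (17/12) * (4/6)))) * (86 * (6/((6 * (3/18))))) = 148608/2125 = 69.93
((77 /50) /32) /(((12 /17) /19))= 24871 /19200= 1.30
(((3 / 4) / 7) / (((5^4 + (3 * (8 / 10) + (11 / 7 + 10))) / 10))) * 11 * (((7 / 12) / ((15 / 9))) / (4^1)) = 1155 / 715648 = 0.00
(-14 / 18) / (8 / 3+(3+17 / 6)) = -14 / 153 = -0.09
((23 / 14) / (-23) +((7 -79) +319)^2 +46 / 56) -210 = 60799.75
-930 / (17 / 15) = -13950 / 17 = -820.59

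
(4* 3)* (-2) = -24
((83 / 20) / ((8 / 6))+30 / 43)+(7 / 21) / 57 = 2244737 / 588240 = 3.82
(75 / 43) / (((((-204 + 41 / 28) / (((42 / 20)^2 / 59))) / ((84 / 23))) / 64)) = -49787136 / 330908521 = -0.15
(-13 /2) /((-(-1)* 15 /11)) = -143 /30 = -4.77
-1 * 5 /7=-0.71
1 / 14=0.07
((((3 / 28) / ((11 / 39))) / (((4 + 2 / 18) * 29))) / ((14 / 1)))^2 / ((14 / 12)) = 3326427 / 74924696539616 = 0.00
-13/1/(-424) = 13/424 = 0.03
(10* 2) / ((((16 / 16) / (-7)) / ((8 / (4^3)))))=-35 / 2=-17.50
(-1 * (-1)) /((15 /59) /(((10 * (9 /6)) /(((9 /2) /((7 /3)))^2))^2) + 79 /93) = 1053942960 /911759551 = 1.16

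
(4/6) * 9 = 6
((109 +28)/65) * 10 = 274/13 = 21.08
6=6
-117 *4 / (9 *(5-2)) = -52 / 3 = -17.33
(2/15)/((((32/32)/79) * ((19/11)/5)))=1738/57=30.49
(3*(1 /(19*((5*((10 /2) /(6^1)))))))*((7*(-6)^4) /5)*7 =1143072 /2375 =481.29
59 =59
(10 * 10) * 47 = 4700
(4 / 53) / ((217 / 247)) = 988 / 11501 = 0.09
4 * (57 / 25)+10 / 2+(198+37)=6228 / 25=249.12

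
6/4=3/2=1.50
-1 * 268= -268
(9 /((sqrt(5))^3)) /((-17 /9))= -81 * sqrt(5) /425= -0.43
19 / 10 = 1.90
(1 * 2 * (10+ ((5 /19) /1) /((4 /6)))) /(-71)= -395 /1349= -0.29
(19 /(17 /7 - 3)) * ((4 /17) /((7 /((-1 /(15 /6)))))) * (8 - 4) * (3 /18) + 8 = 2116 /255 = 8.30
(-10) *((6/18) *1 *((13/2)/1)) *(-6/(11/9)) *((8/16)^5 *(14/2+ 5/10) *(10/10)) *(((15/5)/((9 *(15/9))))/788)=1755/277376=0.01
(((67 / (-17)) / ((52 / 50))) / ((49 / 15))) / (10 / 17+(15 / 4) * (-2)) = 5025 / 29939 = 0.17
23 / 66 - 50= -3277 / 66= -49.65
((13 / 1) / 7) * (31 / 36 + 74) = 5005 / 36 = 139.03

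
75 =75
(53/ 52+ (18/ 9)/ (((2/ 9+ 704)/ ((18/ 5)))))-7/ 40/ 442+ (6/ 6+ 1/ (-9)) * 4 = 2311797701/ 504251280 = 4.58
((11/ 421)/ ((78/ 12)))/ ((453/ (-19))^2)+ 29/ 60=10856877791/ 22462177140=0.48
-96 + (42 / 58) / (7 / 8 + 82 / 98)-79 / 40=-75930541 / 778360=-97.55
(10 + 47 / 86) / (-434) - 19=-710063 / 37324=-19.02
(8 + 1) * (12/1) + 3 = 111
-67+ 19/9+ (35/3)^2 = 641/9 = 71.22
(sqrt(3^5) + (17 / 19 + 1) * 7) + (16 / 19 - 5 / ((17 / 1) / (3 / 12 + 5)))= 16229 / 1292 + 9 * sqrt(3)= 28.15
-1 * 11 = -11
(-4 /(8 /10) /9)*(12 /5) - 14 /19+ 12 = 566 /57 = 9.93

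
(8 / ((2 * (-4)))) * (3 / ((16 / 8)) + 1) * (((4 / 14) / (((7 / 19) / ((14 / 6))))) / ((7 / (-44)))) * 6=8360 / 49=170.61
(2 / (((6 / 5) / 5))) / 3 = 25 / 9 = 2.78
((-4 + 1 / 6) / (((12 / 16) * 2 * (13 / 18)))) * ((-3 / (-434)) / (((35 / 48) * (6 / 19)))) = -10488 / 98735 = -0.11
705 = 705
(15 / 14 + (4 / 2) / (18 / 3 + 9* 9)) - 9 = -7.91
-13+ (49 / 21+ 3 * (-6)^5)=-70016 / 3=-23338.67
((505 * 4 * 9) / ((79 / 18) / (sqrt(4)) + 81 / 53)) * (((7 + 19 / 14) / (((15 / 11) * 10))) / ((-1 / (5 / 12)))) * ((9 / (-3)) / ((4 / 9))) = 1674102573 / 198884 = 8417.48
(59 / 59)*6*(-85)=-510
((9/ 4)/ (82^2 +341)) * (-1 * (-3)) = 3/ 3140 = 0.00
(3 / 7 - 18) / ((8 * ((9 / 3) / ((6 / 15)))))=-41 / 140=-0.29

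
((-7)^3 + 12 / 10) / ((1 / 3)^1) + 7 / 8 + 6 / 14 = -286747 / 280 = -1024.10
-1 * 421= -421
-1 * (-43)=43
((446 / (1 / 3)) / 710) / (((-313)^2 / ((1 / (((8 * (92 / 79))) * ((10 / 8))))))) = 52851 / 31996675400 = 0.00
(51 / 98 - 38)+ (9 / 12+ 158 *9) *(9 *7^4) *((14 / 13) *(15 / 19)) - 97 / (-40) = 12654297704471 / 484120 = 26138762.51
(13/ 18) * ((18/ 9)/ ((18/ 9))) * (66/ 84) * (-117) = -1859/ 28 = -66.39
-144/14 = -72/7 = -10.29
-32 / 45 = -0.71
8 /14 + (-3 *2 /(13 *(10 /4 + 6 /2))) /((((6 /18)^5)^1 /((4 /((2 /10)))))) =-407668 /1001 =-407.26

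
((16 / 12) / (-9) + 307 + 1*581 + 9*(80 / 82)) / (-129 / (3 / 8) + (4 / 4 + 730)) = 992572 / 428409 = 2.32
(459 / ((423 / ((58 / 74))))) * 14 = 20706 / 1739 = 11.91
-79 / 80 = -0.99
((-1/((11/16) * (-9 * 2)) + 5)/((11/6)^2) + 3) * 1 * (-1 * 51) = -306255/1331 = -230.09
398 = 398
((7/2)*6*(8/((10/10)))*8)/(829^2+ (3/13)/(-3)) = 1456/744511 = 0.00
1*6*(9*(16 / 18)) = 48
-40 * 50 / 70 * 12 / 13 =-2400 / 91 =-26.37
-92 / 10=-46 / 5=-9.20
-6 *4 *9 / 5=-216 / 5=-43.20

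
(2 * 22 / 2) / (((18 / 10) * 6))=55 / 27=2.04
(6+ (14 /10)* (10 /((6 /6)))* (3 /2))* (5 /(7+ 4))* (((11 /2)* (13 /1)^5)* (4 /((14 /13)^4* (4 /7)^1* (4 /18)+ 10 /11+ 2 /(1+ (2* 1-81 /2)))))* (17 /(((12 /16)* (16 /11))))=220861234003892625 /145131596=1521799801.64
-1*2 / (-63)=2 / 63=0.03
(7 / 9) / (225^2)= 7 / 455625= 0.00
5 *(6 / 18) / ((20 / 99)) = 8.25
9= 9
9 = 9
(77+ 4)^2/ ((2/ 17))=111537/ 2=55768.50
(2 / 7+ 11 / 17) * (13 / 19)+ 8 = 19531 / 2261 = 8.64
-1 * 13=-13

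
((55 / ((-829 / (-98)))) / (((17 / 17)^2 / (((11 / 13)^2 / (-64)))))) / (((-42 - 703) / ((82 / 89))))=2673979 / 29726069776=0.00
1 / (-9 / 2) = -2 / 9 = -0.22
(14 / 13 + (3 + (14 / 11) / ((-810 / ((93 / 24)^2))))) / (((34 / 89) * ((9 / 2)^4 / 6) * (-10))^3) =-84731120830568 / 372043898851040398125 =-0.00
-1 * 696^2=-484416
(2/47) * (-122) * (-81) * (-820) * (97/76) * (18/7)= -7074128520/6251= -1131679.49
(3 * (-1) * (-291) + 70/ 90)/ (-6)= -3932/ 27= -145.63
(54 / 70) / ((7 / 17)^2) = 4.55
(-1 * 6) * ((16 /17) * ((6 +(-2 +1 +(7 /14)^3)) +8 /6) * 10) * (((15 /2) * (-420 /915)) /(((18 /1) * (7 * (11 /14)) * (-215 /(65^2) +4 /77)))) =2567110000 /214659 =11959.01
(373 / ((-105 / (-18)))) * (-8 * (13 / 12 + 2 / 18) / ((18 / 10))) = -64156 / 189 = -339.45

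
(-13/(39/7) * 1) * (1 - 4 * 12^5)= 6967289/3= 2322429.67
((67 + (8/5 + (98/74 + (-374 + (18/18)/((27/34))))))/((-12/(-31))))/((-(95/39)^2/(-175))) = -13867601566/601065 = -23071.72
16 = 16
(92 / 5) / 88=23 / 110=0.21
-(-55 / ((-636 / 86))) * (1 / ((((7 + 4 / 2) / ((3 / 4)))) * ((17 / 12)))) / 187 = -215 / 91902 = -0.00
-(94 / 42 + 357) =-7544 / 21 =-359.24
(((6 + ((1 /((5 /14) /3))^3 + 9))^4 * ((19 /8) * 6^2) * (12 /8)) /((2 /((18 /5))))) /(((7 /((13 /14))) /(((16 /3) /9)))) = 148039595644047092167806 /59814453125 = 2474980341869.46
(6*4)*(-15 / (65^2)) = -72 / 845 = -0.09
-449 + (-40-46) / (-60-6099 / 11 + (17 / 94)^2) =-26805627049 / 59719345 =-448.86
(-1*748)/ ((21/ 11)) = -391.81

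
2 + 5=7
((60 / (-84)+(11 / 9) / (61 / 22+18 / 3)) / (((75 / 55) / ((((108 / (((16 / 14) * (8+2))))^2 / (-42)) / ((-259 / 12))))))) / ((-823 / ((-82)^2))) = 3490305687 / 10284825250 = 0.34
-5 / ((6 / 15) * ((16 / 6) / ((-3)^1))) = 225 / 16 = 14.06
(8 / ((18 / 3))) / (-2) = -2 / 3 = -0.67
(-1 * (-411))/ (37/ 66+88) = 27126/ 5845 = 4.64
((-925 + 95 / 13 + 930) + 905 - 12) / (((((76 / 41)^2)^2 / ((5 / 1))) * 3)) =55427302015 / 433708288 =127.80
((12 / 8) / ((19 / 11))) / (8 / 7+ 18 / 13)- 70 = -608797 / 8740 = -69.66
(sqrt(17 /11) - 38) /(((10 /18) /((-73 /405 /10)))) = 1387 /1125 - 73*sqrt(187) /24750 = 1.19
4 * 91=364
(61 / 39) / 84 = 61 / 3276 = 0.02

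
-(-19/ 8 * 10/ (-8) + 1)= -127/ 32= -3.97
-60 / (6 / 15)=-150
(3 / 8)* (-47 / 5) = -141 / 40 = -3.52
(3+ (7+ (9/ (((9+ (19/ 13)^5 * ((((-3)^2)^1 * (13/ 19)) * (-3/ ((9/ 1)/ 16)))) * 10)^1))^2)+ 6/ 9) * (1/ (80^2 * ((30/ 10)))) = 12793021382198267/ 23027398843443840000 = 0.00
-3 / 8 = -0.38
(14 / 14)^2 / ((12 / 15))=5 / 4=1.25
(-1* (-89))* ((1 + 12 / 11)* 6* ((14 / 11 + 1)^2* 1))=7676250 / 1331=5767.28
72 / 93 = 24 / 31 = 0.77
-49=-49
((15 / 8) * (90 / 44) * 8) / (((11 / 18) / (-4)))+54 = -17766 / 121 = -146.83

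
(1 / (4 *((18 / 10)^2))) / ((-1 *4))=-25 / 1296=-0.02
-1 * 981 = -981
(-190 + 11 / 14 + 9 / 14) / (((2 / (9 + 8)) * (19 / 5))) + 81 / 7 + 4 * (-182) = -151385 / 133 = -1138.23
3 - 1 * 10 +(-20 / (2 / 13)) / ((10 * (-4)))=-15 / 4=-3.75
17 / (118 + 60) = 17 / 178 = 0.10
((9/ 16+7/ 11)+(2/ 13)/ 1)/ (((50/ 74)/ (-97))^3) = -28616138165311/ 7150000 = -4002257.09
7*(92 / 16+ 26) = 889 / 4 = 222.25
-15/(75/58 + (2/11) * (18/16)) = -6380/637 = -10.02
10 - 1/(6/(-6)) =11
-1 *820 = -820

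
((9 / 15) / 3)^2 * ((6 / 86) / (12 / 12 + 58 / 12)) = 18 / 37625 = 0.00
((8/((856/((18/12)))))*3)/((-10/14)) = -63/1070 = -0.06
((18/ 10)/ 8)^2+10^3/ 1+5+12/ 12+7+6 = 1019.05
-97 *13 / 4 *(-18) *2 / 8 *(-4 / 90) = -63.05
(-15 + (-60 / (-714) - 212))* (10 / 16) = -135015 / 952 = -141.82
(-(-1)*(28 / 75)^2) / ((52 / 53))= 10388 / 73125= 0.14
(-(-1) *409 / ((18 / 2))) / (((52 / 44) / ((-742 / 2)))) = -1669129 / 117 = -14266.06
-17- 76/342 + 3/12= -611/36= -16.97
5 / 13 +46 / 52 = 33 / 26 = 1.27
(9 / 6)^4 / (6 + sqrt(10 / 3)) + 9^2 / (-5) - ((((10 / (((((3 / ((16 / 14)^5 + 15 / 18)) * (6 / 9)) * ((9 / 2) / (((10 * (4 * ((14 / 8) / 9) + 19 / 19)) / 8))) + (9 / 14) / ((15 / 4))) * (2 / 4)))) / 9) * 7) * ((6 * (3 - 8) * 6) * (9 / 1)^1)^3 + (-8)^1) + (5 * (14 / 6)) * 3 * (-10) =1697647946908119181641 / 41756392720 - 81 * sqrt(30) / 1568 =40656001065.03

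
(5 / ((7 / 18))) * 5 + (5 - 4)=457 / 7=65.29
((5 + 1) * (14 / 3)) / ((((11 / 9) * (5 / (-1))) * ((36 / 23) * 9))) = -161 / 495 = -0.33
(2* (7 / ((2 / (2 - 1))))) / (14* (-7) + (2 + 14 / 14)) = -7 / 95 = -0.07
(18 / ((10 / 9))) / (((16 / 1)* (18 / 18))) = 81 / 80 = 1.01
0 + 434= 434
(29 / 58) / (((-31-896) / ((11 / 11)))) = -1 / 1854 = -0.00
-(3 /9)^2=-1 /9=-0.11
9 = 9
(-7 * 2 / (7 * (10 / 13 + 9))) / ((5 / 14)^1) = -364 / 635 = -0.57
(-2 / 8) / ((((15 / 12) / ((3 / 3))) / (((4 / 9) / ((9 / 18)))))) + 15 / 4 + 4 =7.57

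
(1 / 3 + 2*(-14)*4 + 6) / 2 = -317 / 6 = -52.83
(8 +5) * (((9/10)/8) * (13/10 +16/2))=10881/800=13.60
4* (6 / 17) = 24 / 17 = 1.41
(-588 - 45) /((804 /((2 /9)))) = -0.17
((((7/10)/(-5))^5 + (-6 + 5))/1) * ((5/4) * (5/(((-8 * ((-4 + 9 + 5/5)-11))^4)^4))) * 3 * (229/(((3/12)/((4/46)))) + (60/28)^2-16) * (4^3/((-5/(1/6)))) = 24035980143177/378158448640000000000000000000000000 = 0.00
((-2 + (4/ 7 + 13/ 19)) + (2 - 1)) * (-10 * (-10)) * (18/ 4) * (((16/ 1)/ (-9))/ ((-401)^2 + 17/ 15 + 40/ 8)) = -408000/ 320810231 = -0.00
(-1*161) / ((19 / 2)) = -322 / 19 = -16.95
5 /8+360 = 2885 /8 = 360.62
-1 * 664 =-664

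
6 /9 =0.67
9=9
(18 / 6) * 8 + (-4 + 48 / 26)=284 / 13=21.85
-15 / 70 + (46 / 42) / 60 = -247 / 1260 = -0.20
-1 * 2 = -2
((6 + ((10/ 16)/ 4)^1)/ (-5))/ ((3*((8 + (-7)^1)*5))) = -197/ 2400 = -0.08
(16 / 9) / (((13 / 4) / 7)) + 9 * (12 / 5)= 14876 / 585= 25.43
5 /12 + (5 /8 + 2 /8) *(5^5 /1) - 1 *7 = 2727.79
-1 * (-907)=907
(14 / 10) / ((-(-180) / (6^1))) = 7 / 150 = 0.05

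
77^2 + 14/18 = 53368/9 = 5929.78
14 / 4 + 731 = 1469 / 2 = 734.50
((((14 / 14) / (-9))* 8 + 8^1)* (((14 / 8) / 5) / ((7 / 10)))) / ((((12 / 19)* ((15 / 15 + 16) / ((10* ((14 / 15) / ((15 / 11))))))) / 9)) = 46816 / 2295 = 20.40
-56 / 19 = -2.95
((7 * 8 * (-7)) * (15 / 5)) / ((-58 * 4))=147 / 29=5.07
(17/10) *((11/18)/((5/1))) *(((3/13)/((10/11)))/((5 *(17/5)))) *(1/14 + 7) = 3993/182000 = 0.02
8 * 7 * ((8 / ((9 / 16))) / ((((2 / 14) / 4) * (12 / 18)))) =100352 / 3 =33450.67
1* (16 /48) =1 /3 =0.33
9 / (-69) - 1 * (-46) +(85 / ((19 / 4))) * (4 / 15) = 66391 / 1311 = 50.64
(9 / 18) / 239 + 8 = 3825 / 478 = 8.00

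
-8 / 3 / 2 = -4 / 3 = -1.33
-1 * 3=-3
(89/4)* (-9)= -801/4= -200.25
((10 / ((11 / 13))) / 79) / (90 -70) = 13 / 1738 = 0.01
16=16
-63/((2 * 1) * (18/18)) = -63/2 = -31.50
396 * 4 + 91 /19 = 30187 /19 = 1588.79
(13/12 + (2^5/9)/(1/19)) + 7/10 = 12481/180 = 69.34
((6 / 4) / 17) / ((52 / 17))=3 / 104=0.03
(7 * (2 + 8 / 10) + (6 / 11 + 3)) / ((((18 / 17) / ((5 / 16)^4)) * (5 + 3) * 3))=2705125 / 311427072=0.01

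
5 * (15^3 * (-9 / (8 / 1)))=-151875 / 8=-18984.38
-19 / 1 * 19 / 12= -361 / 12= -30.08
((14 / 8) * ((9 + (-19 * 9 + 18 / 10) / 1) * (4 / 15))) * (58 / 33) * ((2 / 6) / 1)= -36134 / 825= -43.80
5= 5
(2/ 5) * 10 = 4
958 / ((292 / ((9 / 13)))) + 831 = 1581549 / 1898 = 833.27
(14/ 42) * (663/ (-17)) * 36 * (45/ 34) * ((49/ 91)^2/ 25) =-7938/ 1105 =-7.18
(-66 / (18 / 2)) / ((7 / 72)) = -528 / 7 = -75.43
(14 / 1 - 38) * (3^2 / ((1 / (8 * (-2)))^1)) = 3456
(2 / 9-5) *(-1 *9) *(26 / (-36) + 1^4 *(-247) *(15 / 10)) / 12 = -143663 / 108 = -1330.21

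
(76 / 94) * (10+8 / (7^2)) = 18924 / 2303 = 8.22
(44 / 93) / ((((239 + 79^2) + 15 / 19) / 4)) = 3344 / 11451555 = 0.00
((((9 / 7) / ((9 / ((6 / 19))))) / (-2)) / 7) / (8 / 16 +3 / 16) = -48 / 10241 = -0.00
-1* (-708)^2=-501264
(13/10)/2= 13/20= 0.65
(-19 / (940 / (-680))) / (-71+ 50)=-646 / 987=-0.65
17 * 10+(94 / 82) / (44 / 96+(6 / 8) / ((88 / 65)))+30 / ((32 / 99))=185095057 / 701264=263.94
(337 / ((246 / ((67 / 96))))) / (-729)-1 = -1.00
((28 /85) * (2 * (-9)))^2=254016 /7225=35.16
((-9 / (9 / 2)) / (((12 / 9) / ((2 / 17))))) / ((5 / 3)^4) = -243 / 10625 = -0.02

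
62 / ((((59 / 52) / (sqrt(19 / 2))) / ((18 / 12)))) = 2418 * sqrt(38) / 59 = 252.64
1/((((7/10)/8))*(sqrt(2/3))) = 40*sqrt(6)/7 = 14.00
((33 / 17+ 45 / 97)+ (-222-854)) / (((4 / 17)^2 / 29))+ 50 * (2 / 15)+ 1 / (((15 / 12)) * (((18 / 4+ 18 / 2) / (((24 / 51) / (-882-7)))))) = -890342949288449 / 1583237880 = -562355.77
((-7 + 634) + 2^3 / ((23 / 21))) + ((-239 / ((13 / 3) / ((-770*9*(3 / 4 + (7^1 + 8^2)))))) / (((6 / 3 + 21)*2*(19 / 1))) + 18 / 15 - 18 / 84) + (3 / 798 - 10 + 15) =3637871359 / 113620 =32017.88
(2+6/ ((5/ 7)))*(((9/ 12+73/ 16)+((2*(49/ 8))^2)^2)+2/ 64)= 74960197/ 320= 234250.62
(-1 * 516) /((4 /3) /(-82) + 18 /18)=-63468 /121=-524.53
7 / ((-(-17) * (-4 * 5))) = -7 / 340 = -0.02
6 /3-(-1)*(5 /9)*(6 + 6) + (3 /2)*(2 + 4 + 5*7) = 421 /6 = 70.17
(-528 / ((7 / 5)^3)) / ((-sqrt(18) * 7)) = 11000 * sqrt(2) / 2401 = 6.48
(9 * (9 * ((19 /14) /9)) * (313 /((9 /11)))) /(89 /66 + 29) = 2158761 /14021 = 153.97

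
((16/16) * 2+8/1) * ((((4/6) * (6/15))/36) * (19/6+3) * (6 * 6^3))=592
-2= -2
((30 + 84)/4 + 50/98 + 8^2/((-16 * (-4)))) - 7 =2255/98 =23.01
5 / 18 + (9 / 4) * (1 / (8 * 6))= 187 / 576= 0.32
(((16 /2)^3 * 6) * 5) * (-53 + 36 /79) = -63759360 /79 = -807080.51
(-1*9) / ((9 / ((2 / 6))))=-1 / 3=-0.33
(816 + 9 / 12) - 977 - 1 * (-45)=-461 / 4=-115.25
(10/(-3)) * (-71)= 710/3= 236.67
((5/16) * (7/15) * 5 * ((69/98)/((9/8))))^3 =1520875/16003008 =0.10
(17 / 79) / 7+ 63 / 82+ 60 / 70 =75101 / 45346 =1.66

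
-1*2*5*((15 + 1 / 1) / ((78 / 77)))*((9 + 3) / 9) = -24640 / 117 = -210.60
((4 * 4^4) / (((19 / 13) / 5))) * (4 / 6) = 133120 / 57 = 2335.44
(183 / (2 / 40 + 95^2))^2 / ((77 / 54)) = 80373600 / 278745227453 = 0.00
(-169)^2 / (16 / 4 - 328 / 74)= -1056757 / 16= -66047.31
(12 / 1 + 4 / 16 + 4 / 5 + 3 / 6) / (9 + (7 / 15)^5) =41158125 / 27404728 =1.50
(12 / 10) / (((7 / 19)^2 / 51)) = 110466 / 245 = 450.88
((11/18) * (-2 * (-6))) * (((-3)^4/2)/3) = 99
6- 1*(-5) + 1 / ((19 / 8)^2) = 4035 / 361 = 11.18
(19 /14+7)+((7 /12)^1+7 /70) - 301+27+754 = 205397 /420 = 489.04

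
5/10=1/2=0.50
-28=-28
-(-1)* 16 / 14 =8 / 7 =1.14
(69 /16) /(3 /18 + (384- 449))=-207 /3112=-0.07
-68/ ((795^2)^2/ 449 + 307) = -7633/ 99863934617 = -0.00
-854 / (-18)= 427 / 9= 47.44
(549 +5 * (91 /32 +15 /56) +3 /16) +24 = 131879 /224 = 588.75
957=957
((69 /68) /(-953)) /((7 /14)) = -69 /32402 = -0.00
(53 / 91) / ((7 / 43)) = 2279 / 637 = 3.58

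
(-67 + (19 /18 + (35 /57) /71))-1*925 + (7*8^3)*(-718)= -62509223887 /24282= -2574302.94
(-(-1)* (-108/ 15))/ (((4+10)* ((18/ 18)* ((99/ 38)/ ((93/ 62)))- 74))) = 342/ 48055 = 0.01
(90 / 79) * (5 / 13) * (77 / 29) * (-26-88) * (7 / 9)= -3072300 / 29783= -103.16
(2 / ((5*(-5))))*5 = -2 / 5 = -0.40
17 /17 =1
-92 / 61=-1.51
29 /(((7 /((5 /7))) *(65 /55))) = 1595 /637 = 2.50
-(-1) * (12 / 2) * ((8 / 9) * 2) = 32 / 3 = 10.67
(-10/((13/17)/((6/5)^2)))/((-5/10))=2448/65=37.66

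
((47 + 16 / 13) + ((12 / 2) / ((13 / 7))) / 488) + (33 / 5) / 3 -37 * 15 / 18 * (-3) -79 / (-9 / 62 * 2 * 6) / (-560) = 3425742287 / 23980320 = 142.86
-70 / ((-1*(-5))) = -14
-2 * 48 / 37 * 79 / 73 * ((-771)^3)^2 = -1593032340636839189664 / 2701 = -589793535963287371.22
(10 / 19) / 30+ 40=2281 / 57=40.02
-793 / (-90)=8.81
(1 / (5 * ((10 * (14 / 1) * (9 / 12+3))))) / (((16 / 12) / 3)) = 3 / 3500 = 0.00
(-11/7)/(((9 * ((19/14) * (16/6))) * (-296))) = 11/67488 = 0.00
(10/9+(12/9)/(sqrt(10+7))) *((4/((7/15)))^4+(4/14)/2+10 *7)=52513652 *sqrt(17)/122451+131284130/21609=7843.65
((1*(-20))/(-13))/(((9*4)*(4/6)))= 5/78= 0.06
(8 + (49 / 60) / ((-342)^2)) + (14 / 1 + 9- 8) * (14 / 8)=240361069 / 7017840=34.25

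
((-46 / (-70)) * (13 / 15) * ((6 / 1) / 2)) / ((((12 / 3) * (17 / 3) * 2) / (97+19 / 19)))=6279 / 1700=3.69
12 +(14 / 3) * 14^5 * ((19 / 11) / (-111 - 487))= -71412188 / 9867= -7237.48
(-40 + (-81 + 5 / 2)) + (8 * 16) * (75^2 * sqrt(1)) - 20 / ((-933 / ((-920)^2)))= 1377154879 / 1866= 738025.12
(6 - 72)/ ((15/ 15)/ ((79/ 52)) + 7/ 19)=-99066/ 1541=-64.29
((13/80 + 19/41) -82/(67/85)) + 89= -3165409/219760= -14.40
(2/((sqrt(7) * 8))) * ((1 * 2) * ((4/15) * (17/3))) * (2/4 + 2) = 0.71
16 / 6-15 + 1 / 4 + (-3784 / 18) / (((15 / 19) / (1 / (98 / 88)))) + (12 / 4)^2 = -6408433 / 26460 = -242.19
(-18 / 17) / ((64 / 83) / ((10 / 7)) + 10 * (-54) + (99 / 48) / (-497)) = 59401440 / 30264685999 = 0.00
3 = 3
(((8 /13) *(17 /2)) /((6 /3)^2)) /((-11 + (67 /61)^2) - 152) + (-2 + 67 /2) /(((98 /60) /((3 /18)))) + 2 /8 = 378696839 /109570188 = 3.46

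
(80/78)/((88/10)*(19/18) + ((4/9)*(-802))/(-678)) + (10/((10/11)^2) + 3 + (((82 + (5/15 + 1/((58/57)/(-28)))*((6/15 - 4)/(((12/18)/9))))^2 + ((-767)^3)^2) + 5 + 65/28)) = 23328949964183095998975995707/114583743820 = 203597379405150387.58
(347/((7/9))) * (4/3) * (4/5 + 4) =99936/35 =2855.31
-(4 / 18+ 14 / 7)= -20 / 9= -2.22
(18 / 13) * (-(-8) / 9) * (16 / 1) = 256 / 13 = 19.69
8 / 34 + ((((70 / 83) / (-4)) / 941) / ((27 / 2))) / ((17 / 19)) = 8434459 / 35849277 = 0.24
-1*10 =-10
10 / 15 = 0.67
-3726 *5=-18630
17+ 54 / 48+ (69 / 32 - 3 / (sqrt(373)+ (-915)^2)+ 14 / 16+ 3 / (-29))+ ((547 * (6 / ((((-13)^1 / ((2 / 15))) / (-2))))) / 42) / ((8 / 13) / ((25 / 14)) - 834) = 3 * sqrt(373) / 700945700252+ 47973974803782800813 / 2278953913618516512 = 21.05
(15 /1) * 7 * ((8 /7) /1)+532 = 652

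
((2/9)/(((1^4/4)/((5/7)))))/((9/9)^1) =40/63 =0.63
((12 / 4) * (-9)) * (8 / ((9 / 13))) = -312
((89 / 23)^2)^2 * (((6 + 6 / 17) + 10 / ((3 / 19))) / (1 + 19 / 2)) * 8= 3567774792224 / 299709711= 11904.10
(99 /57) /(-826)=-33 /15694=-0.00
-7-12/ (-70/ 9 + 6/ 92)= -17383/ 3193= -5.44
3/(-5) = -0.60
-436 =-436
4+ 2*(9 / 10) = 29 / 5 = 5.80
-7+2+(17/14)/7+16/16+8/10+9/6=-374/245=-1.53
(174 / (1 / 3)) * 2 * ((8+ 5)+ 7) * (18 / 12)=31320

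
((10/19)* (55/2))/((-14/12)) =-1650/133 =-12.41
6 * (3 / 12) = 3 / 2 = 1.50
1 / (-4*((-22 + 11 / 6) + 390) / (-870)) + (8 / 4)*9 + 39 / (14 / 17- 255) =18.43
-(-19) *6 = 114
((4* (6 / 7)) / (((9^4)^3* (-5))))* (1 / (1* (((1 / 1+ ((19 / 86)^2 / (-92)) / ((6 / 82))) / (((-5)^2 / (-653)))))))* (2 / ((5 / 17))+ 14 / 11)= 805631488 / 1065849270029090139285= 0.00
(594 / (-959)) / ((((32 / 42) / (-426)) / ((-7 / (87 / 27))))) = -11956329 / 15892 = -752.35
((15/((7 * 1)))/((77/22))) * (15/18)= 25/49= 0.51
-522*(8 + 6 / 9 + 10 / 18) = -4814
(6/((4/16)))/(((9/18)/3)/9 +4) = 1296/217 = 5.97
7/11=0.64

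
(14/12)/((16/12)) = 7/8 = 0.88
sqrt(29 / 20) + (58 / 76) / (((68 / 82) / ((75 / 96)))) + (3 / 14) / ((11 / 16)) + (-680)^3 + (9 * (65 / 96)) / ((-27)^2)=-243240690408518857 / 773587584 + sqrt(145) / 10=-314431997.76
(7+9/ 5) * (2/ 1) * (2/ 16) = 11/ 5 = 2.20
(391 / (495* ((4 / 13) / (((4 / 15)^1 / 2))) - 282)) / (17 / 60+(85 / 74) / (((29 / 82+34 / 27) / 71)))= 197529865 / 22098863564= 0.01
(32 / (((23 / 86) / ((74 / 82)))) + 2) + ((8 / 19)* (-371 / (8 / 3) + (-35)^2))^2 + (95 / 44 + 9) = 3132965479081 / 14978612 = 209162.60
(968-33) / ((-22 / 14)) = -595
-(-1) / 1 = 1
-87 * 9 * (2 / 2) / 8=-783 / 8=-97.88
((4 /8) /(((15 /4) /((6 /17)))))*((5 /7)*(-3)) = -12 /119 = -0.10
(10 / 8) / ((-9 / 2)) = -5 / 18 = -0.28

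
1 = 1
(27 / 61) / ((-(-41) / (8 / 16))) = 27 / 5002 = 0.01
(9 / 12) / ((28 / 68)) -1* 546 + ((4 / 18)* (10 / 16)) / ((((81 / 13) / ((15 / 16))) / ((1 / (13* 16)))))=-947863121 / 1741824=-544.18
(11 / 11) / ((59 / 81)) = 81 / 59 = 1.37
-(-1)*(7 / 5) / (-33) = -7 / 165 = -0.04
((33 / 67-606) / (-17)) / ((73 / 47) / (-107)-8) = -68007167 / 15302465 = -4.44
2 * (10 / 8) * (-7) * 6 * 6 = -630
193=193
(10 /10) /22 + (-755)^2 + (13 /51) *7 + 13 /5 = 3197865101 /5610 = 570029.43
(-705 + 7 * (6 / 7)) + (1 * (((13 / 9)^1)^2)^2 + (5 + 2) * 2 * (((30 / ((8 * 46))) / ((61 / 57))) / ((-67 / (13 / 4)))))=-6855180711853 / 9867848976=-694.70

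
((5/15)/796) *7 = 7/2388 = 0.00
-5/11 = -0.45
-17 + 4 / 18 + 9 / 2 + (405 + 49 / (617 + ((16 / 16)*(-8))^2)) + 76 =468.79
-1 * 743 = -743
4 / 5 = 0.80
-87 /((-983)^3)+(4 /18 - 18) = -151977933137 /8548758783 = -17.78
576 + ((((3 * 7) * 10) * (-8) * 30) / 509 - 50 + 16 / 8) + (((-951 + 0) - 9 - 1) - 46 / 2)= -555.02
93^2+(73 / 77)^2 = 51285250 / 5929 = 8649.90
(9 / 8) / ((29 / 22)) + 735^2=62666199 / 116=540225.85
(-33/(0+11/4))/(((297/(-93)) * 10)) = 62/165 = 0.38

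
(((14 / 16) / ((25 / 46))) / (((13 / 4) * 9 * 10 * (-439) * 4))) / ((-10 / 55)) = 1771 / 102726000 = 0.00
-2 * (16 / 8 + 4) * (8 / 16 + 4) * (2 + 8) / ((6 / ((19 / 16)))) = -855 / 8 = -106.88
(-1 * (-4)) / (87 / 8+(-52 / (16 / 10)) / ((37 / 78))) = -1184 / 17061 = -0.07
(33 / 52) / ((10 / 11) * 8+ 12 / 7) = 2541 / 35984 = 0.07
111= 111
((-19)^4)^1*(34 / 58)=2215457 / 29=76395.07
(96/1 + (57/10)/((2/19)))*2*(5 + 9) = 21021/5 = 4204.20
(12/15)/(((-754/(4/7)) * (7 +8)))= -8/197925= -0.00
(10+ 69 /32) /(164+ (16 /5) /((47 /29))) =91415 /1248128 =0.07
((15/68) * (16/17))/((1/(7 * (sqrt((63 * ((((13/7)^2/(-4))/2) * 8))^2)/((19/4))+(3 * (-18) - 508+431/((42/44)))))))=-516560/5491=-94.07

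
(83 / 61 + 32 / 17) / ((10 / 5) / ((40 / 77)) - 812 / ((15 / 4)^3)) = -0.28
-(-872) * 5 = 4360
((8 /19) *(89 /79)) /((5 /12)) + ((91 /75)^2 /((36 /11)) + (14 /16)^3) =87857154523 /38905920000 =2.26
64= 64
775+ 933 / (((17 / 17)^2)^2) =1708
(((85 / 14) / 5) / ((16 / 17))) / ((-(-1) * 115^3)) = 289 / 340676000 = 0.00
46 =46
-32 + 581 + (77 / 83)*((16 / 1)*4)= 50495 / 83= 608.37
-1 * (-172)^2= -29584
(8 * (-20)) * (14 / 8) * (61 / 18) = -8540 / 9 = -948.89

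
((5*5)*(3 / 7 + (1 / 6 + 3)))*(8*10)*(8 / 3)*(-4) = -4832000 / 63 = -76698.41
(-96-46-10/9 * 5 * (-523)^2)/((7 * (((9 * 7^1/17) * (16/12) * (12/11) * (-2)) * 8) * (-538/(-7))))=79929223/2440368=32.75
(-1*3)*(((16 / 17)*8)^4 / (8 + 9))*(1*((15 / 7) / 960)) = -12582912 / 9938999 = -1.27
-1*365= -365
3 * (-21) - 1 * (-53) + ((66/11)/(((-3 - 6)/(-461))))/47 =-488/141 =-3.46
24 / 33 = 8 / 11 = 0.73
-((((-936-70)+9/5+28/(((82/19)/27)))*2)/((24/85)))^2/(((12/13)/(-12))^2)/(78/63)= -759603021803899/161376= -4707038356.41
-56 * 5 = -280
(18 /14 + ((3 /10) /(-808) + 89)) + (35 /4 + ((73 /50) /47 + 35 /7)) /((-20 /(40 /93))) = 111237065069 /1236118800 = 89.99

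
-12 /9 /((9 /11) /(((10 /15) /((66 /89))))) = -356 /243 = -1.47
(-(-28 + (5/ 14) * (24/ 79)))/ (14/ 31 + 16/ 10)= 1195360/ 87927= 13.59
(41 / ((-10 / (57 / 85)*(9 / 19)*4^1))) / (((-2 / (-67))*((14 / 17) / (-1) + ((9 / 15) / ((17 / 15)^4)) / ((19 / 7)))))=92569139449 / 1313079600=70.50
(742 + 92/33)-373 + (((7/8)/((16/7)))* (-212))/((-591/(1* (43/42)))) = 464238139/1248192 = 371.93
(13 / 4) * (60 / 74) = 2.64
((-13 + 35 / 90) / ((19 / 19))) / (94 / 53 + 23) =-12031 / 23634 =-0.51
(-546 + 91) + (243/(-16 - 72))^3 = -324418667/681472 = -476.06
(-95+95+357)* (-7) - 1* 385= -2884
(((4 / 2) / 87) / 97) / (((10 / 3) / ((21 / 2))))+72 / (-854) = -1003713 / 12011510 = -0.08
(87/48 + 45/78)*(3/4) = 1491/832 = 1.79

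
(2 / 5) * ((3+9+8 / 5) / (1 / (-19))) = -2584 / 25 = -103.36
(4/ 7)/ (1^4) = 4/ 7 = 0.57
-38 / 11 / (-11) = 38 / 121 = 0.31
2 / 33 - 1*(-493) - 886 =-12967 / 33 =-392.94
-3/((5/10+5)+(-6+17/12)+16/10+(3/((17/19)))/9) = -3060/2947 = -1.04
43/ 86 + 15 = 31/ 2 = 15.50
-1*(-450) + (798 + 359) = 1607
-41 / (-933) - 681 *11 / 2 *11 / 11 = -3745.46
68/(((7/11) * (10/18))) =6732/35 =192.34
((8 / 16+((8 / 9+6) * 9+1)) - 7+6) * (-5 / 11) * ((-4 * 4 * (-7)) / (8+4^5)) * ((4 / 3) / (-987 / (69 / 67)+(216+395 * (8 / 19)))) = 1529500 / 214335693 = 0.01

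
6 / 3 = 2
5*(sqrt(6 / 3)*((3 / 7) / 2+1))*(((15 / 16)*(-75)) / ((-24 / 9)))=226.40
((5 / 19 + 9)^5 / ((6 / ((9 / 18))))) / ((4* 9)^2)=2638659584 / 601692057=4.39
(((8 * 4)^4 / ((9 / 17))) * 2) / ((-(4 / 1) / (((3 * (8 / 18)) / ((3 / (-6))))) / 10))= 713031680 / 27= 26408580.74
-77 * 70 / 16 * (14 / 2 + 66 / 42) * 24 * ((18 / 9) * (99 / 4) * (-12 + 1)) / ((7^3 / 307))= 1654898850 / 49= 33773445.92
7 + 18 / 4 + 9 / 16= 193 / 16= 12.06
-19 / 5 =-3.80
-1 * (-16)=16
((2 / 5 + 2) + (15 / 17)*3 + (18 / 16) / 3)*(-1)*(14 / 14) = -3687 / 680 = -5.42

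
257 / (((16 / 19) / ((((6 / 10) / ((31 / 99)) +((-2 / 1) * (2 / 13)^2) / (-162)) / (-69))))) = -19855513399 / 2342461680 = -8.48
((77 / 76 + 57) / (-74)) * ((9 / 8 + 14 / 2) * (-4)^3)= 286585 / 703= 407.66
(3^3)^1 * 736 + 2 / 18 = 178849 / 9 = 19872.11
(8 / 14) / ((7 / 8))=32 / 49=0.65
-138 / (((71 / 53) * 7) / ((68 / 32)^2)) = -1056873 / 15904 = -66.45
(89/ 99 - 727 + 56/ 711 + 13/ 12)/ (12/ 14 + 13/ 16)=-434.19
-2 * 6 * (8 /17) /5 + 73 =6109 /85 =71.87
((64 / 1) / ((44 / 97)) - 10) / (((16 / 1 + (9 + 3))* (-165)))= -103 / 3630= -0.03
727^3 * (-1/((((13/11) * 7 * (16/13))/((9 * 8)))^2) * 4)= -3765941953983/49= -76855958244.55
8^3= 512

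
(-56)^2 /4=784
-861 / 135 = -287 / 45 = -6.38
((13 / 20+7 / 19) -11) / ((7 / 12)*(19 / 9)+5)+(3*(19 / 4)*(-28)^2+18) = 715330239 / 63935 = 11188.40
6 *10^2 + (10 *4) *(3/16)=1215/2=607.50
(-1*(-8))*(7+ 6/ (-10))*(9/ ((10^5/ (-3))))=-216/ 15625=-0.01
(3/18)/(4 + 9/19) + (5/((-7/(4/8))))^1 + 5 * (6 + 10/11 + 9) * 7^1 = 10926844/19635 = 556.50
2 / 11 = 0.18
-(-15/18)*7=35/6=5.83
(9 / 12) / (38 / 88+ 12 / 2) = 33 / 283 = 0.12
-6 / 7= -0.86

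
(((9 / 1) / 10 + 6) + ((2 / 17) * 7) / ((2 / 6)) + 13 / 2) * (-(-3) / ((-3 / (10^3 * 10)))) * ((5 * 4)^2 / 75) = -43168000 / 51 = -846431.37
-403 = -403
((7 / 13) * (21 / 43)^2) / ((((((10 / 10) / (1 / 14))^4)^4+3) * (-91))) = -441 / 680569036952010102885859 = -0.00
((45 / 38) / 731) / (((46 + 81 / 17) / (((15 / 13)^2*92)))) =465750 / 119156999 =0.00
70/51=1.37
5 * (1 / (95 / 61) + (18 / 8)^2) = 8671 / 304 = 28.52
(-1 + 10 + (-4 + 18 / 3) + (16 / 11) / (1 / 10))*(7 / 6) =1967 / 66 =29.80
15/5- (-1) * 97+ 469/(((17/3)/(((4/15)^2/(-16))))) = 127031/1275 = 99.63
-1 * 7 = -7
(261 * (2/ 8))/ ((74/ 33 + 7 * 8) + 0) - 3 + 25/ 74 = -438587/ 284456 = -1.54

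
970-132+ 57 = 895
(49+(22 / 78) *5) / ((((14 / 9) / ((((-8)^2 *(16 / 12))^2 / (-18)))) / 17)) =-547586048 / 2457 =-222867.74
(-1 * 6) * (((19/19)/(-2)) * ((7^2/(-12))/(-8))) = 1.53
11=11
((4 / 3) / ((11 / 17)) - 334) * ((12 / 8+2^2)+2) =-27385 / 11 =-2489.55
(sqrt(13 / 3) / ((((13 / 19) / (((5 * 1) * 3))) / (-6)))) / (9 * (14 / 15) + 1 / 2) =-5700 * sqrt(39) / 1157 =-30.77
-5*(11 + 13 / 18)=-1055 / 18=-58.61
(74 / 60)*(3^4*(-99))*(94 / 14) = -4648347 / 70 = -66404.96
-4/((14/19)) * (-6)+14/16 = 1873/56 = 33.45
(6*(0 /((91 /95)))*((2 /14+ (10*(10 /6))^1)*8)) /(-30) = 0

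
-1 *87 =-87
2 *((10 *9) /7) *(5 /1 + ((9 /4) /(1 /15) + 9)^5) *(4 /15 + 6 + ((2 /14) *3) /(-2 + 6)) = 1174221946192101 /50176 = 23402063659.76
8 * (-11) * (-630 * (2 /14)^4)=7920 /343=23.09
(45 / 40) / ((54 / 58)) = 29 / 24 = 1.21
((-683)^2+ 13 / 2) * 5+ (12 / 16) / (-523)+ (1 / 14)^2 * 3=59774401248 / 25627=2332477.51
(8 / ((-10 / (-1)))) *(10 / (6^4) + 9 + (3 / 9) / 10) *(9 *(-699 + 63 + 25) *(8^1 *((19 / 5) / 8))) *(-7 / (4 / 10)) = 2380437059 / 900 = 2644930.07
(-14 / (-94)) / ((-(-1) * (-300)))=-7 / 14100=-0.00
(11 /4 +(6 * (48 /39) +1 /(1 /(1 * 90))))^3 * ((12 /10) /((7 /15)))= 2581827.17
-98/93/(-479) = 98/44547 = 0.00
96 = 96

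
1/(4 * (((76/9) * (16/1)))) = 9/4864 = 0.00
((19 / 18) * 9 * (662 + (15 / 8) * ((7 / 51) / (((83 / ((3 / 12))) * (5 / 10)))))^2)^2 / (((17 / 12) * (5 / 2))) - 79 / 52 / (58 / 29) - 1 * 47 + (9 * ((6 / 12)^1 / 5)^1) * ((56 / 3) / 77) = 1545320270373046883243595756029569 / 315749701617381244928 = 4894130580194.92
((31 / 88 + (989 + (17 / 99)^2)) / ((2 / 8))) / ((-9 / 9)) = -3957.53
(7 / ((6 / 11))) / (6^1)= 77 / 36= 2.14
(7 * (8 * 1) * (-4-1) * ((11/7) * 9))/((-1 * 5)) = 792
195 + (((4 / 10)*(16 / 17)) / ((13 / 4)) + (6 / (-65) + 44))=20317 / 85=239.02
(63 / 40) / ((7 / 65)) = 117 / 8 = 14.62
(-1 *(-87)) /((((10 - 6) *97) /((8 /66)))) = 29 /1067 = 0.03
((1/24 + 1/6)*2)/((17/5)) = 25/204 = 0.12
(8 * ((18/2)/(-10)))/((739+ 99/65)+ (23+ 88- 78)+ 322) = -468/71209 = -0.01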